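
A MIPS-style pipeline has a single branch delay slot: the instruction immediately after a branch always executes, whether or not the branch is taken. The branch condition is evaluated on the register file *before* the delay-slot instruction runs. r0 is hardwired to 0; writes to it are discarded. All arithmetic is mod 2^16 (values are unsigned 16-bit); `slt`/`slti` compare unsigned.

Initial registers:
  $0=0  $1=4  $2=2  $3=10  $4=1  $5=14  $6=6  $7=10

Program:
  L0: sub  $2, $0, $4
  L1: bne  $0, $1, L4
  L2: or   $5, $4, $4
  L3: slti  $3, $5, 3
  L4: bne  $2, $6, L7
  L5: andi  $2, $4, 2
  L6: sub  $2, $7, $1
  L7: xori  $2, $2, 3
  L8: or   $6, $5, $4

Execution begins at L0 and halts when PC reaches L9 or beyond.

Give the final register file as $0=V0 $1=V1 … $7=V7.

  step pc=0: sub  $2, $0, $4  regs=(0,4,65535,10,1,14,6,10)
  step pc=1: bne  $0, $1, L4  cond=T  regs=(0,4,65535,10,1,14,6,10)
  step pc=2: or   $5, $4, $4  regs=(0,4,65535,10,1,1,6,10)
  step pc=4: bne  $2, $6, L7  cond=T  regs=(0,4,65535,10,1,1,6,10)
  step pc=5: andi  $2, $4, 2  regs=(0,4,0,10,1,1,6,10)
  step pc=7: xori  $2, $2, 3  regs=(0,4,3,10,1,1,6,10)
  step pc=8: or   $6, $5, $4  regs=(0,4,3,10,1,1,1,10)

$0=0 $1=4 $2=3 $3=10 $4=1 $5=1 $6=1 $7=10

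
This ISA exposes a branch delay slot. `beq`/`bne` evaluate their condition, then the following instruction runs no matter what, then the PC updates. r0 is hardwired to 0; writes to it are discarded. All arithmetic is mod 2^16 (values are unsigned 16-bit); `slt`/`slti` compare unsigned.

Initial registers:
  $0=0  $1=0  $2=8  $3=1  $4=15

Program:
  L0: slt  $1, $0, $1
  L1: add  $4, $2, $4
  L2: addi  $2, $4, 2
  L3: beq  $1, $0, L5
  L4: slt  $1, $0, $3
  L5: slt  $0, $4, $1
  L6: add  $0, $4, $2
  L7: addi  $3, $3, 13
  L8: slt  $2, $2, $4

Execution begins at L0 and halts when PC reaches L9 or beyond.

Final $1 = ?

1

  step pc=0: slt  $1, $0, $1  regs=(0,0,8,1,15)
  step pc=1: add  $4, $2, $4  regs=(0,0,8,1,23)
  step pc=2: addi  $2, $4, 2  regs=(0,0,25,1,23)
  step pc=3: beq  $1, $0, L5  cond=T  regs=(0,0,25,1,23)
  step pc=4: slt  $1, $0, $3  regs=(0,1,25,1,23)
  step pc=5: slt  $0, $4, $1  regs=(0,1,25,1,23)
  step pc=6: add  $0, $4, $2  regs=(0,1,25,1,23)
  step pc=7: addi  $3, $3, 13  regs=(0,1,25,14,23)
  step pc=8: slt  $2, $2, $4  regs=(0,1,0,14,23)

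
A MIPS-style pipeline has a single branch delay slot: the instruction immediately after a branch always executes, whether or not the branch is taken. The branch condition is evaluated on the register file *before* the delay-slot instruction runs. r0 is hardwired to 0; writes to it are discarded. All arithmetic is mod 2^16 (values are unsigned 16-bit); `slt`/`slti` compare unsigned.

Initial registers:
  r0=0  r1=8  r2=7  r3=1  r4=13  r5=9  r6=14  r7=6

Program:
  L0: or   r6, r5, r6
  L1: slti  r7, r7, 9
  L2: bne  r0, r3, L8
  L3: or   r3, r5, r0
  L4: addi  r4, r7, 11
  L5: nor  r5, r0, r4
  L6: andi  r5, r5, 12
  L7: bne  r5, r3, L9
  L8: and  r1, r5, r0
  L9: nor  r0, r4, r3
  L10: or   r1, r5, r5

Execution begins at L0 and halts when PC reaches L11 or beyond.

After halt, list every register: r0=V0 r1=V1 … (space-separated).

r0=0 r1=9 r2=7 r3=9 r4=13 r5=9 r6=15 r7=1

  step pc=0: or   r6, r5, r6  regs=(0,8,7,1,13,9,15,6)
  step pc=1: slti  r7, r7, 9  regs=(0,8,7,1,13,9,15,1)
  step pc=2: bne  r0, r3, L8  cond=T  regs=(0,8,7,1,13,9,15,1)
  step pc=3: or   r3, r5, r0  regs=(0,8,7,9,13,9,15,1)
  step pc=8: and  r1, r5, r0  regs=(0,0,7,9,13,9,15,1)
  step pc=9: nor  r0, r4, r3  regs=(0,0,7,9,13,9,15,1)
  step pc=10: or   r1, r5, r5  regs=(0,9,7,9,13,9,15,1)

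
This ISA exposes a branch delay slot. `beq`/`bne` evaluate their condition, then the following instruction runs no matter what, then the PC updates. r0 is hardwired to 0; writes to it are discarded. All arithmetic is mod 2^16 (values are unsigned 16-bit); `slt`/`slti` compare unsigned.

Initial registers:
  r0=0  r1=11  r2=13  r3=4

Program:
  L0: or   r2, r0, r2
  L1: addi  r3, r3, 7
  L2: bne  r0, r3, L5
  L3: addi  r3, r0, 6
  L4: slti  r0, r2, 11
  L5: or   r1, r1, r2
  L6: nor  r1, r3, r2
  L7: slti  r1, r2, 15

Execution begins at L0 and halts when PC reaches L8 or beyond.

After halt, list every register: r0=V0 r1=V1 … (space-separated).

r0=0 r1=1 r2=13 r3=6

[0] or   r2, r0, r2  →  {r0:0, r1:11, r2:13, r3:4}
[1] addi  r3, r3, 7  →  {r0:0, r1:11, r2:13, r3:11}
[2] bne  r0, r3, L5  →  {r0:0, r1:11, r2:13, r3:11}  ⟨branch taken⟩
[3] addi  r3, r0, 6  →  {r0:0, r1:11, r2:13, r3:6}
[5] or   r1, r1, r2  →  {r0:0, r1:15, r2:13, r3:6}
[6] nor  r1, r3, r2  →  {r0:0, r1:65520, r2:13, r3:6}
[7] slti  r1, r2, 15  →  {r0:0, r1:1, r2:13, r3:6}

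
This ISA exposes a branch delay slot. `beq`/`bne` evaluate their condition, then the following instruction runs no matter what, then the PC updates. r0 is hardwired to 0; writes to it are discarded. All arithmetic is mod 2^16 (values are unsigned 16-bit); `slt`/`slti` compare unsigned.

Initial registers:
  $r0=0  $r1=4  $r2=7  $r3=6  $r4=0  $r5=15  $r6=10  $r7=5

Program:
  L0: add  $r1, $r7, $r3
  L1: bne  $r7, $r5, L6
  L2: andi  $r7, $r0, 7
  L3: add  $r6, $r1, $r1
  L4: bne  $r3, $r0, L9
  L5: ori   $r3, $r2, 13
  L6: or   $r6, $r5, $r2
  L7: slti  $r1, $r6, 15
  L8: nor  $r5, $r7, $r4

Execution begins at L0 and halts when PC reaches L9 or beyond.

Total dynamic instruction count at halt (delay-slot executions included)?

  step pc=0: add  $r1, $r7, $r3  regs=(0,11,7,6,0,15,10,5)
  step pc=1: bne  $r7, $r5, L6  cond=T  regs=(0,11,7,6,0,15,10,5)
  step pc=2: andi  $r7, $r0, 7  regs=(0,11,7,6,0,15,10,0)
  step pc=6: or   $r6, $r5, $r2  regs=(0,11,7,6,0,15,15,0)
  step pc=7: slti  $r1, $r6, 15  regs=(0,0,7,6,0,15,15,0)
  step pc=8: nor  $r5, $r7, $r4  regs=(0,0,7,6,0,65535,15,0)

6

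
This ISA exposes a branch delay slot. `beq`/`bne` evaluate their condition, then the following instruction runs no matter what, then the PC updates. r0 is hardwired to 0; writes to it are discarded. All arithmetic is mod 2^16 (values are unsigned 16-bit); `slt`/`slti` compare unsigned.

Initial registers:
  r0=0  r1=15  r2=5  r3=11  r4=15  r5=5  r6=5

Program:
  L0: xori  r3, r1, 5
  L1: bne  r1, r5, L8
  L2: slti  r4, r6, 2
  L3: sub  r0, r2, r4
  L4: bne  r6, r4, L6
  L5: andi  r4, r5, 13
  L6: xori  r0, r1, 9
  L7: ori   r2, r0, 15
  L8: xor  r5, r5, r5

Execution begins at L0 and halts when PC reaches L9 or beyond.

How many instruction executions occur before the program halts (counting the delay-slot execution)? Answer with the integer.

[0] xori  r3, r1, 5  →  {r0:0, r1:15, r2:5, r3:10, r4:15, r5:5, r6:5}
[1] bne  r1, r5, L8  →  {r0:0, r1:15, r2:5, r3:10, r4:15, r5:5, r6:5}  ⟨branch taken⟩
[2] slti  r4, r6, 2  →  {r0:0, r1:15, r2:5, r3:10, r4:0, r5:5, r6:5}
[8] xor  r5, r5, r5  →  {r0:0, r1:15, r2:5, r3:10, r4:0, r5:0, r6:5}

4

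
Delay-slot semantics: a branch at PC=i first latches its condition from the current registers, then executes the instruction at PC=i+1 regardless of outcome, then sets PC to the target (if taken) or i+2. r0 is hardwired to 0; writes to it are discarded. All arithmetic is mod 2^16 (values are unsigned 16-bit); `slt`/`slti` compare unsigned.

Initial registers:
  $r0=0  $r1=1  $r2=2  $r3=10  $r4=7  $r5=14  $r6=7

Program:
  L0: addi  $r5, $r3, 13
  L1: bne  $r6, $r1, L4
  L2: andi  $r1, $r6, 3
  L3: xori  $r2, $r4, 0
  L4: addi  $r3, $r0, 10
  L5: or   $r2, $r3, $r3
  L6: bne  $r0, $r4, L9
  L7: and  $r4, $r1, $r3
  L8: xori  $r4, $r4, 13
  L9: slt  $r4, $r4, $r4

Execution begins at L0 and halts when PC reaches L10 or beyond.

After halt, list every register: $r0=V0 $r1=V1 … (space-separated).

$r0=0 $r1=3 $r2=10 $r3=10 $r4=0 $r5=23 $r6=7

#0 addi  $r5, $r3, 13 ; 0/1/2/10/7/23/7
#1 bne  $r6, $r1, L4 ; 0/1/2/10/7/23/7 ; →target
#2 andi  $r1, $r6, 3 ; 0/3/2/10/7/23/7
#4 addi  $r3, $r0, 10 ; 0/3/2/10/7/23/7
#5 or   $r2, $r3, $r3 ; 0/3/10/10/7/23/7
#6 bne  $r0, $r4, L9 ; 0/3/10/10/7/23/7 ; →target
#7 and  $r4, $r1, $r3 ; 0/3/10/10/2/23/7
#9 slt  $r4, $r4, $r4 ; 0/3/10/10/0/23/7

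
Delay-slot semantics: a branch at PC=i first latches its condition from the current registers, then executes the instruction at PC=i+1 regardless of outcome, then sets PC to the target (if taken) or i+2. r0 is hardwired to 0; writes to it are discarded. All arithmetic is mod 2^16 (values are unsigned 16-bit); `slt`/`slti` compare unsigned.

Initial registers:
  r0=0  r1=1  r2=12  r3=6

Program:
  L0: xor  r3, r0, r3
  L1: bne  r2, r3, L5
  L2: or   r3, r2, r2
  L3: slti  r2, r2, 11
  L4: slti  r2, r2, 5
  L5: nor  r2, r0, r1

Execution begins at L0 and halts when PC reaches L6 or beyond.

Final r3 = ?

[0] xor  r3, r0, r3  →  {r0:0, r1:1, r2:12, r3:6}
[1] bne  r2, r3, L5  →  {r0:0, r1:1, r2:12, r3:6}  ⟨branch taken⟩
[2] or   r3, r2, r2  →  {r0:0, r1:1, r2:12, r3:12}
[5] nor  r2, r0, r1  →  {r0:0, r1:1, r2:65534, r3:12}

12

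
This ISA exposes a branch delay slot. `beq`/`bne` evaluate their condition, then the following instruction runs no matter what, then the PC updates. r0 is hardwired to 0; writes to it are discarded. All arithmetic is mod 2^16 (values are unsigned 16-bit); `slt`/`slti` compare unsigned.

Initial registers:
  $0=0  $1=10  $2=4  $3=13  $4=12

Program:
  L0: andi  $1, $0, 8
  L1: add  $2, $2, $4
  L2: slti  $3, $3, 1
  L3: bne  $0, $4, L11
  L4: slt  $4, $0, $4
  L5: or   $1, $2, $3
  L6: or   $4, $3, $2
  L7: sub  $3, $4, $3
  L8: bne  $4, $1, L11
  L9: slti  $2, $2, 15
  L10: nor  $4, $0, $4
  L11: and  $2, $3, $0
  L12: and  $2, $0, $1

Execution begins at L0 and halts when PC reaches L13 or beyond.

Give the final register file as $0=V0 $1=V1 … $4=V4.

$0=0 $1=0 $2=0 $3=0 $4=1

  step pc=0: andi  $1, $0, 8  regs=(0,0,4,13,12)
  step pc=1: add  $2, $2, $4  regs=(0,0,16,13,12)
  step pc=2: slti  $3, $3, 1  regs=(0,0,16,0,12)
  step pc=3: bne  $0, $4, L11  cond=T  regs=(0,0,16,0,12)
  step pc=4: slt  $4, $0, $4  regs=(0,0,16,0,1)
  step pc=11: and  $2, $3, $0  regs=(0,0,0,0,1)
  step pc=12: and  $2, $0, $1  regs=(0,0,0,0,1)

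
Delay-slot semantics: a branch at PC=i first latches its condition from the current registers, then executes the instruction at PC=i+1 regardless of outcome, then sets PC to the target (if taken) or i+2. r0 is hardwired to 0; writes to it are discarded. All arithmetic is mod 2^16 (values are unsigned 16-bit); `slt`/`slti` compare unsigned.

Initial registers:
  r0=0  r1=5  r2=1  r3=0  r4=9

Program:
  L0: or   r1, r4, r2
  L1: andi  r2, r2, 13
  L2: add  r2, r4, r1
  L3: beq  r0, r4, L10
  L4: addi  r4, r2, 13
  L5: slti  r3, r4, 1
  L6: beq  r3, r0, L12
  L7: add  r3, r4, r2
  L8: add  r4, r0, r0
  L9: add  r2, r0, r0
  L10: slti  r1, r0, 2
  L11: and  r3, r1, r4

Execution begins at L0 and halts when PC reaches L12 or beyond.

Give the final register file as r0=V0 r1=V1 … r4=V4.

#0 or   r1, r4, r2 ; 0/9/1/0/9
#1 andi  r2, r2, 13 ; 0/9/1/0/9
#2 add  r2, r4, r1 ; 0/9/18/0/9
#3 beq  r0, r4, L10 ; 0/9/18/0/9 ; →fallthru
#4 addi  r4, r2, 13 ; 0/9/18/0/31
#5 slti  r3, r4, 1 ; 0/9/18/0/31
#6 beq  r3, r0, L12 ; 0/9/18/0/31 ; →target
#7 add  r3, r4, r2 ; 0/9/18/49/31

r0=0 r1=9 r2=18 r3=49 r4=31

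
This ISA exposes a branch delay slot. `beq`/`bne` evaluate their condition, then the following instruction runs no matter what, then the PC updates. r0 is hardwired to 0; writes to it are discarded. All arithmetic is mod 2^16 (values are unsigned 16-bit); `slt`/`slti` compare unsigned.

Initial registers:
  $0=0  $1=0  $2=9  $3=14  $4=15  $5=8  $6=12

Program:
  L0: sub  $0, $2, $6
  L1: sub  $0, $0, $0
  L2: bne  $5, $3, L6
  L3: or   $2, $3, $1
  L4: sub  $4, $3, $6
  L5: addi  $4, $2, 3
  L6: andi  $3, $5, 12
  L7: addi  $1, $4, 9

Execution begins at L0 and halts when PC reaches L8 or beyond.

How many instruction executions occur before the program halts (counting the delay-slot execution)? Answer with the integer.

6

PC=0  sub  $0, $2, $6        | $0=0 $1=0 $2=9 $3=14 $4=15 $5=8 $6=12
PC=1  sub  $0, $0, $0        | $0=0 $1=0 $2=9 $3=14 $4=15 $5=8 $6=12
PC=2  bne  $5, $3, L6        | $0=0 $1=0 $2=9 $3=14 $4=15 $5=8 $6=12  [TAKEN]
PC=3  or   $2, $3, $1        | $0=0 $1=0 $2=14 $3=14 $4=15 $5=8 $6=12
PC=6  andi  $3, $5, 12       | $0=0 $1=0 $2=14 $3=8 $4=15 $5=8 $6=12
PC=7  addi  $1, $4, 9        | $0=0 $1=24 $2=14 $3=8 $4=15 $5=8 $6=12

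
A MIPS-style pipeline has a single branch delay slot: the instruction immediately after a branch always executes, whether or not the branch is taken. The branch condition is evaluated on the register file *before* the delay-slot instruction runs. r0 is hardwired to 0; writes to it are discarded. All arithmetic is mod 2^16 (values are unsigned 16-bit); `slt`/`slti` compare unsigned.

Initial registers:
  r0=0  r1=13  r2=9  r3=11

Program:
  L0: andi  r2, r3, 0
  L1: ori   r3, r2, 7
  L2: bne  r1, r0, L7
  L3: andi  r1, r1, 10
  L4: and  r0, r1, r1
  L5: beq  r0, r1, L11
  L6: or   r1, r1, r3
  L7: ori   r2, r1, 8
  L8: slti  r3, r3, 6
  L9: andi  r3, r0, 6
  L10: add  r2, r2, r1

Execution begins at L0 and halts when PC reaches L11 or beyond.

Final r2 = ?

PC=0  andi  r2, r3, 0        | r0=0 r1=13 r2=0 r3=11
PC=1  ori   r3, r2, 7        | r0=0 r1=13 r2=0 r3=7
PC=2  bne  r1, r0, L7        | r0=0 r1=13 r2=0 r3=7  [TAKEN]
PC=3  andi  r1, r1, 10       | r0=0 r1=8 r2=0 r3=7
PC=7  ori   r2, r1, 8        | r0=0 r1=8 r2=8 r3=7
PC=8  slti  r3, r3, 6        | r0=0 r1=8 r2=8 r3=0
PC=9  andi  r3, r0, 6        | r0=0 r1=8 r2=8 r3=0
PC=10 add  r2, r2, r1        | r0=0 r1=8 r2=16 r3=0

16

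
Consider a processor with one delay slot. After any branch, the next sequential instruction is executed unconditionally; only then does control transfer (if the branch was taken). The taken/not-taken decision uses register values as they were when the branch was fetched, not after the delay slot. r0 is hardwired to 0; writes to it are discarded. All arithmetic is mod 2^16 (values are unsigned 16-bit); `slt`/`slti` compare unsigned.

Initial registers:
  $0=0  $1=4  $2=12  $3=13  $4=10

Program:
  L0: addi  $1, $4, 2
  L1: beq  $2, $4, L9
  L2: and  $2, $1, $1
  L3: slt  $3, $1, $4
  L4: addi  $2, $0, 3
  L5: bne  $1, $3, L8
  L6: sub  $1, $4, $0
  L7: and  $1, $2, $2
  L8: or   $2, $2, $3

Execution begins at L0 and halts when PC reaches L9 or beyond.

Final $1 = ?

10

PC=0  addi  $1, $4, 2        | $0=0 $1=12 $2=12 $3=13 $4=10
PC=1  beq  $2, $4, L9        | $0=0 $1=12 $2=12 $3=13 $4=10  [not taken]
PC=2  and  $2, $1, $1        | $0=0 $1=12 $2=12 $3=13 $4=10
PC=3  slt  $3, $1, $4        | $0=0 $1=12 $2=12 $3=0 $4=10
PC=4  addi  $2, $0, 3        | $0=0 $1=12 $2=3 $3=0 $4=10
PC=5  bne  $1, $3, L8        | $0=0 $1=12 $2=3 $3=0 $4=10  [TAKEN]
PC=6  sub  $1, $4, $0        | $0=0 $1=10 $2=3 $3=0 $4=10
PC=8  or   $2, $2, $3        | $0=0 $1=10 $2=3 $3=0 $4=10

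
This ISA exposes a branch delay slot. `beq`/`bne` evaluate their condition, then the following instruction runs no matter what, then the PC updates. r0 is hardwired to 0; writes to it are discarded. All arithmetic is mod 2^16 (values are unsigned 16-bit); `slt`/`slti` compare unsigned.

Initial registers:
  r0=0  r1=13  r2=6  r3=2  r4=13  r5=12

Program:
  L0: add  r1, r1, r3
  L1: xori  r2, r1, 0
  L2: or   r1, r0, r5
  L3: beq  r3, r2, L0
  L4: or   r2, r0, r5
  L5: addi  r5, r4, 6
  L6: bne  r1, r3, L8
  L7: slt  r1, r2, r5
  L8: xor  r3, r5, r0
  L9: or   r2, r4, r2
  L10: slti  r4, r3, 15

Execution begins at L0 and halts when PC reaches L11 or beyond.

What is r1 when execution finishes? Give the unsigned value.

[0] add  r1, r1, r3  →  {r0:0, r1:15, r2:6, r3:2, r4:13, r5:12}
[1] xori  r2, r1, 0  →  {r0:0, r1:15, r2:15, r3:2, r4:13, r5:12}
[2] or   r1, r0, r5  →  {r0:0, r1:12, r2:15, r3:2, r4:13, r5:12}
[3] beq  r3, r2, L0  →  {r0:0, r1:12, r2:15, r3:2, r4:13, r5:12}  ⟨branch fallthrough⟩
[4] or   r2, r0, r5  →  {r0:0, r1:12, r2:12, r3:2, r4:13, r5:12}
[5] addi  r5, r4, 6  →  {r0:0, r1:12, r2:12, r3:2, r4:13, r5:19}
[6] bne  r1, r3, L8  →  {r0:0, r1:12, r2:12, r3:2, r4:13, r5:19}  ⟨branch taken⟩
[7] slt  r1, r2, r5  →  {r0:0, r1:1, r2:12, r3:2, r4:13, r5:19}
[8] xor  r3, r5, r0  →  {r0:0, r1:1, r2:12, r3:19, r4:13, r5:19}
[9] or   r2, r4, r2  →  {r0:0, r1:1, r2:13, r3:19, r4:13, r5:19}
[10] slti  r4, r3, 15  →  {r0:0, r1:1, r2:13, r3:19, r4:0, r5:19}

1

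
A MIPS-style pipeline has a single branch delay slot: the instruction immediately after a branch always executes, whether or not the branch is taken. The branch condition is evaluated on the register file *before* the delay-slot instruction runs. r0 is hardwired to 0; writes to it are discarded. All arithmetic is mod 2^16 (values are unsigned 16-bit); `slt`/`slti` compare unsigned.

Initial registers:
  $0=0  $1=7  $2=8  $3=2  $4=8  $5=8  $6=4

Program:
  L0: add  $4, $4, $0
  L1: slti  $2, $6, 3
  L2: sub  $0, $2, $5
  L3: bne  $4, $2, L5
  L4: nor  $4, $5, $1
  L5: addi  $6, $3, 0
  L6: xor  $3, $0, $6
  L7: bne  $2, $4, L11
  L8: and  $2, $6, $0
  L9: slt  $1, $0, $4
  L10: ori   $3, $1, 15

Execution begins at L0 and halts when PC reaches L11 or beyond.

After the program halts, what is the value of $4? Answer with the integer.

[0] add  $4, $4, $0  →  {$0:0, $1:7, $2:8, $3:2, $4:8, $5:8, $6:4}
[1] slti  $2, $6, 3  →  {$0:0, $1:7, $2:0, $3:2, $4:8, $5:8, $6:4}
[2] sub  $0, $2, $5  →  {$0:0, $1:7, $2:0, $3:2, $4:8, $5:8, $6:4}
[3] bne  $4, $2, L5  →  {$0:0, $1:7, $2:0, $3:2, $4:8, $5:8, $6:4}  ⟨branch taken⟩
[4] nor  $4, $5, $1  →  {$0:0, $1:7, $2:0, $3:2, $4:65520, $5:8, $6:4}
[5] addi  $6, $3, 0  →  {$0:0, $1:7, $2:0, $3:2, $4:65520, $5:8, $6:2}
[6] xor  $3, $0, $6  →  {$0:0, $1:7, $2:0, $3:2, $4:65520, $5:8, $6:2}
[7] bne  $2, $4, L11  →  {$0:0, $1:7, $2:0, $3:2, $4:65520, $5:8, $6:2}  ⟨branch taken⟩
[8] and  $2, $6, $0  →  {$0:0, $1:7, $2:0, $3:2, $4:65520, $5:8, $6:2}

65520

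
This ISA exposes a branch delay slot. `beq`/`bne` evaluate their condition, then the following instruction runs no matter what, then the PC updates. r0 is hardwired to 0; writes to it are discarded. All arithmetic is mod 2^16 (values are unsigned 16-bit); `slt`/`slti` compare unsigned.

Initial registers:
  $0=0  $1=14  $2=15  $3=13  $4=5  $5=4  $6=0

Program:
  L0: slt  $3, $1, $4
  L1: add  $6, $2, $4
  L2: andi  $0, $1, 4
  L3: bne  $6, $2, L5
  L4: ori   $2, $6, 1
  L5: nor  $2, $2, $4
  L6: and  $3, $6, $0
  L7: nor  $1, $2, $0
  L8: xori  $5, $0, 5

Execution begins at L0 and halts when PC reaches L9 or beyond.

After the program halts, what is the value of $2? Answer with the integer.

65514

#0 slt  $3, $1, $4 ; 0/14/15/0/5/4/0
#1 add  $6, $2, $4 ; 0/14/15/0/5/4/20
#2 andi  $0, $1, 4 ; 0/14/15/0/5/4/20
#3 bne  $6, $2, L5 ; 0/14/15/0/5/4/20 ; →target
#4 ori   $2, $6, 1 ; 0/14/21/0/5/4/20
#5 nor  $2, $2, $4 ; 0/14/65514/0/5/4/20
#6 and  $3, $6, $0 ; 0/14/65514/0/5/4/20
#7 nor  $1, $2, $0 ; 0/21/65514/0/5/4/20
#8 xori  $5, $0, 5 ; 0/21/65514/0/5/5/20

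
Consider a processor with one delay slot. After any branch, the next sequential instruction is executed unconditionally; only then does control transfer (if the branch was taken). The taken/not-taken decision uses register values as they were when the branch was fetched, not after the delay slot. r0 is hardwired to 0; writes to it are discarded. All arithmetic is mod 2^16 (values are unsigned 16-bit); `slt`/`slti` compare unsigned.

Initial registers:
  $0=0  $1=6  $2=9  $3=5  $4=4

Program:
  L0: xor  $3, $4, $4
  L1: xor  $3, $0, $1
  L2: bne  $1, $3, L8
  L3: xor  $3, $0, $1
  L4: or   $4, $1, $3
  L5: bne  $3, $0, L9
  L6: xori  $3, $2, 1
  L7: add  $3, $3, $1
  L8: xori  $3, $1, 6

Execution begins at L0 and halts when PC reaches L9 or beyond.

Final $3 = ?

8

PC=0  xor  $3, $4, $4        | $0=0 $1=6 $2=9 $3=0 $4=4
PC=1  xor  $3, $0, $1        | $0=0 $1=6 $2=9 $3=6 $4=4
PC=2  bne  $1, $3, L8        | $0=0 $1=6 $2=9 $3=6 $4=4  [not taken]
PC=3  xor  $3, $0, $1        | $0=0 $1=6 $2=9 $3=6 $4=4
PC=4  or   $4, $1, $3        | $0=0 $1=6 $2=9 $3=6 $4=6
PC=5  bne  $3, $0, L9        | $0=0 $1=6 $2=9 $3=6 $4=6  [TAKEN]
PC=6  xori  $3, $2, 1        | $0=0 $1=6 $2=9 $3=8 $4=6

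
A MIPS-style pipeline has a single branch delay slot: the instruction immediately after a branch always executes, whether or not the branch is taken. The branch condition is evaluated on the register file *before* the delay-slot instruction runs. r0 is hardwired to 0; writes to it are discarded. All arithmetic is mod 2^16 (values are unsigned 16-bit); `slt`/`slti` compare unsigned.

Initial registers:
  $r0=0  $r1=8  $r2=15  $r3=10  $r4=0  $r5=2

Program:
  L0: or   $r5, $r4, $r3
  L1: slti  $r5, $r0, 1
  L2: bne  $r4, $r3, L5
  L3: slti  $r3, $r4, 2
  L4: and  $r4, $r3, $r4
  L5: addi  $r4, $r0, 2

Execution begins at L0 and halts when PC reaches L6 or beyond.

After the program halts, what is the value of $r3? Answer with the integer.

1

  step pc=0: or   $r5, $r4, $r3  regs=(0,8,15,10,0,10)
  step pc=1: slti  $r5, $r0, 1  regs=(0,8,15,10,0,1)
  step pc=2: bne  $r4, $r3, L5  cond=T  regs=(0,8,15,10,0,1)
  step pc=3: slti  $r3, $r4, 2  regs=(0,8,15,1,0,1)
  step pc=5: addi  $r4, $r0, 2  regs=(0,8,15,1,2,1)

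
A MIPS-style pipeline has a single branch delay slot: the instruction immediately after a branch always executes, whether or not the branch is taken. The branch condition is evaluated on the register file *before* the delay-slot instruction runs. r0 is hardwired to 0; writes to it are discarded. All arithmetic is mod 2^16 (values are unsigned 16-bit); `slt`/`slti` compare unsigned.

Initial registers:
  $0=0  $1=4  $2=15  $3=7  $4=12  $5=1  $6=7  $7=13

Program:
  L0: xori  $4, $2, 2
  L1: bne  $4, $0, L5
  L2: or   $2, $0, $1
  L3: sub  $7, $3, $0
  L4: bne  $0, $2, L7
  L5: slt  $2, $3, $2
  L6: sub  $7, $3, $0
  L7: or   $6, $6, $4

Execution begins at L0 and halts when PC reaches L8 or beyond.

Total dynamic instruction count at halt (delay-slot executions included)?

  step pc=0: xori  $4, $2, 2  regs=(0,4,15,7,13,1,7,13)
  step pc=1: bne  $4, $0, L5  cond=T  regs=(0,4,15,7,13,1,7,13)
  step pc=2: or   $2, $0, $1  regs=(0,4,4,7,13,1,7,13)
  step pc=5: slt  $2, $3, $2  regs=(0,4,0,7,13,1,7,13)
  step pc=6: sub  $7, $3, $0  regs=(0,4,0,7,13,1,7,7)
  step pc=7: or   $6, $6, $4  regs=(0,4,0,7,13,1,15,7)

6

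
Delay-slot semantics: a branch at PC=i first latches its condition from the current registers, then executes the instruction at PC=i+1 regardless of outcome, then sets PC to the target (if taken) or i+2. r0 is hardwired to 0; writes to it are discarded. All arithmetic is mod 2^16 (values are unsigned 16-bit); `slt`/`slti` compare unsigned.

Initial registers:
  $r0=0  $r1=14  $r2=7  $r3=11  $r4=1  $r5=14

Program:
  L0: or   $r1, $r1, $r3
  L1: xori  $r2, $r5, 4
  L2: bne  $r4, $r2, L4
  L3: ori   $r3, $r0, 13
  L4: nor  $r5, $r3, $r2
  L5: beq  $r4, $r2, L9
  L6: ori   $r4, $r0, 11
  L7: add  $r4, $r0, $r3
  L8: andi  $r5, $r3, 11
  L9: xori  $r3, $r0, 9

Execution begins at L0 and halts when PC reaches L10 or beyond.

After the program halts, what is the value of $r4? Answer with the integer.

[0] or   $r1, $r1, $r3  →  {$r0:0, $r1:15, $r2:7, $r3:11, $r4:1, $r5:14}
[1] xori  $r2, $r5, 4  →  {$r0:0, $r1:15, $r2:10, $r3:11, $r4:1, $r5:14}
[2] bne  $r4, $r2, L4  →  {$r0:0, $r1:15, $r2:10, $r3:11, $r4:1, $r5:14}  ⟨branch taken⟩
[3] ori   $r3, $r0, 13  →  {$r0:0, $r1:15, $r2:10, $r3:13, $r4:1, $r5:14}
[4] nor  $r5, $r3, $r2  →  {$r0:0, $r1:15, $r2:10, $r3:13, $r4:1, $r5:65520}
[5] beq  $r4, $r2, L9  →  {$r0:0, $r1:15, $r2:10, $r3:13, $r4:1, $r5:65520}  ⟨branch fallthrough⟩
[6] ori   $r4, $r0, 11  →  {$r0:0, $r1:15, $r2:10, $r3:13, $r4:11, $r5:65520}
[7] add  $r4, $r0, $r3  →  {$r0:0, $r1:15, $r2:10, $r3:13, $r4:13, $r5:65520}
[8] andi  $r5, $r3, 11  →  {$r0:0, $r1:15, $r2:10, $r3:13, $r4:13, $r5:9}
[9] xori  $r3, $r0, 9  →  {$r0:0, $r1:15, $r2:10, $r3:9, $r4:13, $r5:9}

13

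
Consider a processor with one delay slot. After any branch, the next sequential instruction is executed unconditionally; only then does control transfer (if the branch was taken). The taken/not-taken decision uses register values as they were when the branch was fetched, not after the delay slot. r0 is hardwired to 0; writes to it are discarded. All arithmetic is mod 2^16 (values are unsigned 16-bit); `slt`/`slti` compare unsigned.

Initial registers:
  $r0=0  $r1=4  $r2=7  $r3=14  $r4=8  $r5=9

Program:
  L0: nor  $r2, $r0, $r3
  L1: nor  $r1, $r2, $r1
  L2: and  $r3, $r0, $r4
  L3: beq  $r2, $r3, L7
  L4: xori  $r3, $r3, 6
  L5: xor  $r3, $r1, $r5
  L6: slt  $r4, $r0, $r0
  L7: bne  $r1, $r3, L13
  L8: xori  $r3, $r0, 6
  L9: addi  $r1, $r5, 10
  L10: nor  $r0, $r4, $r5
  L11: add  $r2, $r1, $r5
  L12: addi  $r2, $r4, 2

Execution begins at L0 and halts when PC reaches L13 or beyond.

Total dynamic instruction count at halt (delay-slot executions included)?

  step pc=0: nor  $r2, $r0, $r3  regs=(0,4,65521,14,8,9)
  step pc=1: nor  $r1, $r2, $r1  regs=(0,10,65521,14,8,9)
  step pc=2: and  $r3, $r0, $r4  regs=(0,10,65521,0,8,9)
  step pc=3: beq  $r2, $r3, L7  cond=F  regs=(0,10,65521,0,8,9)
  step pc=4: xori  $r3, $r3, 6  regs=(0,10,65521,6,8,9)
  step pc=5: xor  $r3, $r1, $r5  regs=(0,10,65521,3,8,9)
  step pc=6: slt  $r4, $r0, $r0  regs=(0,10,65521,3,0,9)
  step pc=7: bne  $r1, $r3, L13  cond=T  regs=(0,10,65521,3,0,9)
  step pc=8: xori  $r3, $r0, 6  regs=(0,10,65521,6,0,9)

9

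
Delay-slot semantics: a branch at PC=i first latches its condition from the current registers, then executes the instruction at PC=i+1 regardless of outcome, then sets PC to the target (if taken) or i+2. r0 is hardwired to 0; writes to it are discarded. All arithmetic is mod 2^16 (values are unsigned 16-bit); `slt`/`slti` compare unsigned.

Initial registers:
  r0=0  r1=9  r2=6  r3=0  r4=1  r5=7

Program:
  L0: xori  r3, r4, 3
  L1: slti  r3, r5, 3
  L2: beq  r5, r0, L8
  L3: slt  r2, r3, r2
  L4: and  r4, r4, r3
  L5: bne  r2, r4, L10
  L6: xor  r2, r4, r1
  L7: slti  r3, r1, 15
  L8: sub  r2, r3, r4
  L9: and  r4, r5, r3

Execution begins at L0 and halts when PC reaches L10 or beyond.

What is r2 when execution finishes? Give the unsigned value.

#0 xori  r3, r4, 3 ; 0/9/6/2/1/7
#1 slti  r3, r5, 3 ; 0/9/6/0/1/7
#2 beq  r5, r0, L8 ; 0/9/6/0/1/7 ; →fallthru
#3 slt  r2, r3, r2 ; 0/9/1/0/1/7
#4 and  r4, r4, r3 ; 0/9/1/0/0/7
#5 bne  r2, r4, L10 ; 0/9/1/0/0/7 ; →target
#6 xor  r2, r4, r1 ; 0/9/9/0/0/7

9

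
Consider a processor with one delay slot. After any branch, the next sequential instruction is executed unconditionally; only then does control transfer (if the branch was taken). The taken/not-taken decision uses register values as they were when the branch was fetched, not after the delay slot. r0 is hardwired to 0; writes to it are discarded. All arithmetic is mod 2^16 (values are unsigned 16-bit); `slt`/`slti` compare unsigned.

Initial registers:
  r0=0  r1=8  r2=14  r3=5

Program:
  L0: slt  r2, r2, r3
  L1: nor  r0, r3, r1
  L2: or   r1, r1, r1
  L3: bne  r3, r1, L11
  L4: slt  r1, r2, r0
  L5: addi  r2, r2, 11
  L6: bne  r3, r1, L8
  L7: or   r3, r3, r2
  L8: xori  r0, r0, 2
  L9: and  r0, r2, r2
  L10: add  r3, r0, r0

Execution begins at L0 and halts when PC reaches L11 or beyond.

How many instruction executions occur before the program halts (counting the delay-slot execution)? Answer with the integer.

[0] slt  r2, r2, r3  →  {r0:0, r1:8, r2:0, r3:5}
[1] nor  r0, r3, r1  →  {r0:0, r1:8, r2:0, r3:5}
[2] or   r1, r1, r1  →  {r0:0, r1:8, r2:0, r3:5}
[3] bne  r3, r1, L11  →  {r0:0, r1:8, r2:0, r3:5}  ⟨branch taken⟩
[4] slt  r1, r2, r0  →  {r0:0, r1:0, r2:0, r3:5}

5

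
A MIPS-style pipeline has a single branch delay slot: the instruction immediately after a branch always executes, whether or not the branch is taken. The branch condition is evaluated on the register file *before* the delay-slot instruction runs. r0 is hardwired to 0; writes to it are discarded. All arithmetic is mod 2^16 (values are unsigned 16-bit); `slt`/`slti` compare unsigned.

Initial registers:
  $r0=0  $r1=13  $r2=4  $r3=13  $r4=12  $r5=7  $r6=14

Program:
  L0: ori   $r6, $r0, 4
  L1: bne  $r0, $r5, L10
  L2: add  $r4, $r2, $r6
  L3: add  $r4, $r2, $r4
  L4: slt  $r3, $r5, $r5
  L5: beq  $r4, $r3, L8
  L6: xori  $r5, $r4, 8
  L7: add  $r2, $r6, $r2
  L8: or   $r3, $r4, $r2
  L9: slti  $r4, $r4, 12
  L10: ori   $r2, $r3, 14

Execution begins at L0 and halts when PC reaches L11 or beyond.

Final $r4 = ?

8

[0] ori   $r6, $r0, 4  →  {$r0:0, $r1:13, $r2:4, $r3:13, $r4:12, $r5:7, $r6:4}
[1] bne  $r0, $r5, L10  →  {$r0:0, $r1:13, $r2:4, $r3:13, $r4:12, $r5:7, $r6:4}  ⟨branch taken⟩
[2] add  $r4, $r2, $r6  →  {$r0:0, $r1:13, $r2:4, $r3:13, $r4:8, $r5:7, $r6:4}
[10] ori   $r2, $r3, 14  →  {$r0:0, $r1:13, $r2:15, $r3:13, $r4:8, $r5:7, $r6:4}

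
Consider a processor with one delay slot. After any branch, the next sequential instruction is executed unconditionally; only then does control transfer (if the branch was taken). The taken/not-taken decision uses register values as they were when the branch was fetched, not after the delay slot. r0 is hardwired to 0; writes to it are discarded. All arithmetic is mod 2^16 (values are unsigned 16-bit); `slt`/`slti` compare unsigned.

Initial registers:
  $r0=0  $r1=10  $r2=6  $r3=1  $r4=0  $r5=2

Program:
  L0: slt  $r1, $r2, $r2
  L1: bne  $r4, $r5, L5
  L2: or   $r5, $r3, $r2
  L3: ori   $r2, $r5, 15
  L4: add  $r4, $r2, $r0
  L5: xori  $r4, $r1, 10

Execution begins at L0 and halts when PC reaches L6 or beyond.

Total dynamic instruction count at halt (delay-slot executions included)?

  step pc=0: slt  $r1, $r2, $r2  regs=(0,0,6,1,0,2)
  step pc=1: bne  $r4, $r5, L5  cond=T  regs=(0,0,6,1,0,2)
  step pc=2: or   $r5, $r3, $r2  regs=(0,0,6,1,0,7)
  step pc=5: xori  $r4, $r1, 10  regs=(0,0,6,1,10,7)

4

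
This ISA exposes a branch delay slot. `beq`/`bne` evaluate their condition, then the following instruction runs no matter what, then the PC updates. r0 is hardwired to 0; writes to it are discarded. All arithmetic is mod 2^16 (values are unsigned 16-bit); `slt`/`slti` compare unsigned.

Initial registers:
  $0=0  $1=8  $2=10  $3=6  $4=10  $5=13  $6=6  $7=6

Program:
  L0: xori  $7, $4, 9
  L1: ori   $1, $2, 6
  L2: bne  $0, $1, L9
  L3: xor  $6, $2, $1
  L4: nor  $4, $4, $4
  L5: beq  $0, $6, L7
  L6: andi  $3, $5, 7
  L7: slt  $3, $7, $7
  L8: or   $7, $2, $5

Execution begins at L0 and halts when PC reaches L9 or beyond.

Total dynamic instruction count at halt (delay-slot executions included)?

4

PC=0  xori  $7, $4, 9        | $0=0 $1=8 $2=10 $3=6 $4=10 $5=13 $6=6 $7=3
PC=1  ori   $1, $2, 6        | $0=0 $1=14 $2=10 $3=6 $4=10 $5=13 $6=6 $7=3
PC=2  bne  $0, $1, L9        | $0=0 $1=14 $2=10 $3=6 $4=10 $5=13 $6=6 $7=3  [TAKEN]
PC=3  xor  $6, $2, $1        | $0=0 $1=14 $2=10 $3=6 $4=10 $5=13 $6=4 $7=3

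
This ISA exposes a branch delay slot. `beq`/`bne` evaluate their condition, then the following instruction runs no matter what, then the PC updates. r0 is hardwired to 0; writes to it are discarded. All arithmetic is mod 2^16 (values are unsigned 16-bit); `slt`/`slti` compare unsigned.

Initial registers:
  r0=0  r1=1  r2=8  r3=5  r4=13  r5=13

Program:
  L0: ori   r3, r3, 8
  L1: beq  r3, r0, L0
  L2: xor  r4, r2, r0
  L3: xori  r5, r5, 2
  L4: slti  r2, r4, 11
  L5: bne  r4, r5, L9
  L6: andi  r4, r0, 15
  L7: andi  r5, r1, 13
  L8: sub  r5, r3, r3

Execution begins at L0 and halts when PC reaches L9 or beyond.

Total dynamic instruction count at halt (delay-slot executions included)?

[0] ori   r3, r3, 8  →  {r0:0, r1:1, r2:8, r3:13, r4:13, r5:13}
[1] beq  r3, r0, L0  →  {r0:0, r1:1, r2:8, r3:13, r4:13, r5:13}  ⟨branch fallthrough⟩
[2] xor  r4, r2, r0  →  {r0:0, r1:1, r2:8, r3:13, r4:8, r5:13}
[3] xori  r5, r5, 2  →  {r0:0, r1:1, r2:8, r3:13, r4:8, r5:15}
[4] slti  r2, r4, 11  →  {r0:0, r1:1, r2:1, r3:13, r4:8, r5:15}
[5] bne  r4, r5, L9  →  {r0:0, r1:1, r2:1, r3:13, r4:8, r5:15}  ⟨branch taken⟩
[6] andi  r4, r0, 15  →  {r0:0, r1:1, r2:1, r3:13, r4:0, r5:15}

7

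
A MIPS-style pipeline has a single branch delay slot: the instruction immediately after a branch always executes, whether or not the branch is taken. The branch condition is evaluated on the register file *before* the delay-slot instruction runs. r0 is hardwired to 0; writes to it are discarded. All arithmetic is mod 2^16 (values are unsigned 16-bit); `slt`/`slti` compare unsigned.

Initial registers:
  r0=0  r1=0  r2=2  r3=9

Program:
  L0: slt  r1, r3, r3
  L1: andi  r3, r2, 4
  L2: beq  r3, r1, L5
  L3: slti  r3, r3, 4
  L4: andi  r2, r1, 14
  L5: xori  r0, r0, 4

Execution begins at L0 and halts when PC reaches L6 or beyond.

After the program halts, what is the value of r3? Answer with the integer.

1

#0 slt  r1, r3, r3 ; 0/0/2/9
#1 andi  r3, r2, 4 ; 0/0/2/0
#2 beq  r3, r1, L5 ; 0/0/2/0 ; →target
#3 slti  r3, r3, 4 ; 0/0/2/1
#5 xori  r0, r0, 4 ; 0/0/2/1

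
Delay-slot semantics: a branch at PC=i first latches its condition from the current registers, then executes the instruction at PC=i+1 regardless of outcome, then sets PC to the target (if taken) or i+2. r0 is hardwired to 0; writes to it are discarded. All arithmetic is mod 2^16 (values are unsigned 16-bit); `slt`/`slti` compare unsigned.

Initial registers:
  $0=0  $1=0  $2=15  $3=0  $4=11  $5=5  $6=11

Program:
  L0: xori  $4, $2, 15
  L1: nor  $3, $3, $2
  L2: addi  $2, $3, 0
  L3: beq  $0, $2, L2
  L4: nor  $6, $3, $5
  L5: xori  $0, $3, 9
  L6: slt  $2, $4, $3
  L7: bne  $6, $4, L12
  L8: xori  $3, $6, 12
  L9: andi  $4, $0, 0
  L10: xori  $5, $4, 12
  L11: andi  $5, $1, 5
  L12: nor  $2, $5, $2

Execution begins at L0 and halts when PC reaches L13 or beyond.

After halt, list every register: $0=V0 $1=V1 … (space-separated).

#0 xori  $4, $2, 15 ; 0/0/15/0/0/5/11
#1 nor  $3, $3, $2 ; 0/0/15/65520/0/5/11
#2 addi  $2, $3, 0 ; 0/0/65520/65520/0/5/11
#3 beq  $0, $2, L2 ; 0/0/65520/65520/0/5/11 ; →fallthru
#4 nor  $6, $3, $5 ; 0/0/65520/65520/0/5/10
#5 xori  $0, $3, 9 ; 0/0/65520/65520/0/5/10
#6 slt  $2, $4, $3 ; 0/0/1/65520/0/5/10
#7 bne  $6, $4, L12 ; 0/0/1/65520/0/5/10 ; →target
#8 xori  $3, $6, 12 ; 0/0/1/6/0/5/10
#12 nor  $2, $5, $2 ; 0/0/65530/6/0/5/10

$0=0 $1=0 $2=65530 $3=6 $4=0 $5=5 $6=10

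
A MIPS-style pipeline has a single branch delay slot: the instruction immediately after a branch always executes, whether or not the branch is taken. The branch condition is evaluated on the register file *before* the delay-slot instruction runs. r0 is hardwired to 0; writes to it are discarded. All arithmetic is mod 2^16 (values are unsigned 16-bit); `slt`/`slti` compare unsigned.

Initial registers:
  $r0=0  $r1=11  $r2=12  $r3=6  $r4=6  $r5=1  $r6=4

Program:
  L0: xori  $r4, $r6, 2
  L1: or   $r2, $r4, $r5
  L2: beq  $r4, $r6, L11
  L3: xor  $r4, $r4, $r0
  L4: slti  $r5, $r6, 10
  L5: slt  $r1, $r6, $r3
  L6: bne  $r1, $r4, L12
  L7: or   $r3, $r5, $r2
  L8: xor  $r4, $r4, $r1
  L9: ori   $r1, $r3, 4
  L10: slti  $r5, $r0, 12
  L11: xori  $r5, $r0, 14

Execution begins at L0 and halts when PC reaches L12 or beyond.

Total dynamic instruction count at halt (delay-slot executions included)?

8

  step pc=0: xori  $r4, $r6, 2  regs=(0,11,12,6,6,1,4)
  step pc=1: or   $r2, $r4, $r5  regs=(0,11,7,6,6,1,4)
  step pc=2: beq  $r4, $r6, L11  cond=F  regs=(0,11,7,6,6,1,4)
  step pc=3: xor  $r4, $r4, $r0  regs=(0,11,7,6,6,1,4)
  step pc=4: slti  $r5, $r6, 10  regs=(0,11,7,6,6,1,4)
  step pc=5: slt  $r1, $r6, $r3  regs=(0,1,7,6,6,1,4)
  step pc=6: bne  $r1, $r4, L12  cond=T  regs=(0,1,7,6,6,1,4)
  step pc=7: or   $r3, $r5, $r2  regs=(0,1,7,7,6,1,4)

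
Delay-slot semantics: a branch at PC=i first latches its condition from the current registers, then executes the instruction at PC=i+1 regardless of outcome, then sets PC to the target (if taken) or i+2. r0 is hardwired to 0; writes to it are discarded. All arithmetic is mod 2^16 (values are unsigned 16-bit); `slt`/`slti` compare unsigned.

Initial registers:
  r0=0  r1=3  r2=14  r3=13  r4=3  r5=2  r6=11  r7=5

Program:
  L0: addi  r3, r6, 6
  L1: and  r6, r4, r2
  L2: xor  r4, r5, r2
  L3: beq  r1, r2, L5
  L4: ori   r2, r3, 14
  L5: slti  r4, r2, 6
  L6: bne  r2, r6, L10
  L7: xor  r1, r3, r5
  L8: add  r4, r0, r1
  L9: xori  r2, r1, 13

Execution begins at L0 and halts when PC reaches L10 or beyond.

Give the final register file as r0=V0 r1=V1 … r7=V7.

#0 addi  r3, r6, 6 ; 0/3/14/17/3/2/11/5
#1 and  r6, r4, r2 ; 0/3/14/17/3/2/2/5
#2 xor  r4, r5, r2 ; 0/3/14/17/12/2/2/5
#3 beq  r1, r2, L5 ; 0/3/14/17/12/2/2/5 ; →fallthru
#4 ori   r2, r3, 14 ; 0/3/31/17/12/2/2/5
#5 slti  r4, r2, 6 ; 0/3/31/17/0/2/2/5
#6 bne  r2, r6, L10 ; 0/3/31/17/0/2/2/5 ; →target
#7 xor  r1, r3, r5 ; 0/19/31/17/0/2/2/5

r0=0 r1=19 r2=31 r3=17 r4=0 r5=2 r6=2 r7=5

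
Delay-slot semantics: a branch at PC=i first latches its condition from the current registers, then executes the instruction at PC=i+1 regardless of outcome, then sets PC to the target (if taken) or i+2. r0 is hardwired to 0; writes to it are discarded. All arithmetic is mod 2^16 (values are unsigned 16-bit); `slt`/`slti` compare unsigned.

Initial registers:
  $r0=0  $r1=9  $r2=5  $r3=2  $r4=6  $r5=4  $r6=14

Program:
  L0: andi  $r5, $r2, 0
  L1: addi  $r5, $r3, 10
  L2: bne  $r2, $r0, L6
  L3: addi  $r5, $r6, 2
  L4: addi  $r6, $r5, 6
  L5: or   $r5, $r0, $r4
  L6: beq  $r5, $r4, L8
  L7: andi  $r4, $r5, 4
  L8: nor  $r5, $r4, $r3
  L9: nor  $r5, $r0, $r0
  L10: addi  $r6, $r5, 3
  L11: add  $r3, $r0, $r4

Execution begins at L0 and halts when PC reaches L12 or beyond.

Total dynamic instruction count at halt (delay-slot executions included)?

PC=0  andi  $r5, $r2, 0      | $r0=0 $r1=9 $r2=5 $r3=2 $r4=6 $r5=0 $r6=14
PC=1  addi  $r5, $r3, 10     | $r0=0 $r1=9 $r2=5 $r3=2 $r4=6 $r5=12 $r6=14
PC=2  bne  $r2, $r0, L6      | $r0=0 $r1=9 $r2=5 $r3=2 $r4=6 $r5=12 $r6=14  [TAKEN]
PC=3  addi  $r5, $r6, 2      | $r0=0 $r1=9 $r2=5 $r3=2 $r4=6 $r5=16 $r6=14
PC=6  beq  $r5, $r4, L8      | $r0=0 $r1=9 $r2=5 $r3=2 $r4=6 $r5=16 $r6=14  [not taken]
PC=7  andi  $r4, $r5, 4      | $r0=0 $r1=9 $r2=5 $r3=2 $r4=0 $r5=16 $r6=14
PC=8  nor  $r5, $r4, $r3     | $r0=0 $r1=9 $r2=5 $r3=2 $r4=0 $r5=65533 $r6=14
PC=9  nor  $r5, $r0, $r0     | $r0=0 $r1=9 $r2=5 $r3=2 $r4=0 $r5=65535 $r6=14
PC=10 addi  $r6, $r5, 3      | $r0=0 $r1=9 $r2=5 $r3=2 $r4=0 $r5=65535 $r6=2
PC=11 add  $r3, $r0, $r4     | $r0=0 $r1=9 $r2=5 $r3=0 $r4=0 $r5=65535 $r6=2

10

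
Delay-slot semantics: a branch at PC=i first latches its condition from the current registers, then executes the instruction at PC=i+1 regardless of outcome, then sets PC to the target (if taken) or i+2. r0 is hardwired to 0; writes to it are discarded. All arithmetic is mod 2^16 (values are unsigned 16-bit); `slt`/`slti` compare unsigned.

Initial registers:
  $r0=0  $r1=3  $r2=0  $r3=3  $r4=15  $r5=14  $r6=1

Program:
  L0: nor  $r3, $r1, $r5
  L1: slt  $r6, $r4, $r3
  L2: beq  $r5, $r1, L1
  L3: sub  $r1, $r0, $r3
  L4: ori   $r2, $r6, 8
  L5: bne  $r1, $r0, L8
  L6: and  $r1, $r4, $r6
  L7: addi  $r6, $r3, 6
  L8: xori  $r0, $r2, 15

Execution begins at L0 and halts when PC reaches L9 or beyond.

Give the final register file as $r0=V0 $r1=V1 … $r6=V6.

$r0=0 $r1=1 $r2=9 $r3=65520 $r4=15 $r5=14 $r6=1

  step pc=0: nor  $r3, $r1, $r5  regs=(0,3,0,65520,15,14,1)
  step pc=1: slt  $r6, $r4, $r3  regs=(0,3,0,65520,15,14,1)
  step pc=2: beq  $r5, $r1, L1  cond=F  regs=(0,3,0,65520,15,14,1)
  step pc=3: sub  $r1, $r0, $r3  regs=(0,16,0,65520,15,14,1)
  step pc=4: ori   $r2, $r6, 8  regs=(0,16,9,65520,15,14,1)
  step pc=5: bne  $r1, $r0, L8  cond=T  regs=(0,16,9,65520,15,14,1)
  step pc=6: and  $r1, $r4, $r6  regs=(0,1,9,65520,15,14,1)
  step pc=8: xori  $r0, $r2, 15  regs=(0,1,9,65520,15,14,1)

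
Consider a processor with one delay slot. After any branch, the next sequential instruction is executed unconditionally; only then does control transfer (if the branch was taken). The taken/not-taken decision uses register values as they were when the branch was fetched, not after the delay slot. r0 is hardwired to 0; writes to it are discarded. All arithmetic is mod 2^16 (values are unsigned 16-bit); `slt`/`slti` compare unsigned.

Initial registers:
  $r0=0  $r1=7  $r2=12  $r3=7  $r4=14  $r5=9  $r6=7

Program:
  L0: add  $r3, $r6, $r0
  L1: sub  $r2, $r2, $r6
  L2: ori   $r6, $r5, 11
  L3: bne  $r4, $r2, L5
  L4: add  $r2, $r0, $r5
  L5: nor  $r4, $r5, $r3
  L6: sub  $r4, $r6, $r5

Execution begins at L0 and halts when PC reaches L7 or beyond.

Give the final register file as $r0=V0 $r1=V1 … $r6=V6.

$r0=0 $r1=7 $r2=9 $r3=7 $r4=2 $r5=9 $r6=11

#0 add  $r3, $r6, $r0 ; 0/7/12/7/14/9/7
#1 sub  $r2, $r2, $r6 ; 0/7/5/7/14/9/7
#2 ori   $r6, $r5, 11 ; 0/7/5/7/14/9/11
#3 bne  $r4, $r2, L5 ; 0/7/5/7/14/9/11 ; →target
#4 add  $r2, $r0, $r5 ; 0/7/9/7/14/9/11
#5 nor  $r4, $r5, $r3 ; 0/7/9/7/65520/9/11
#6 sub  $r4, $r6, $r5 ; 0/7/9/7/2/9/11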